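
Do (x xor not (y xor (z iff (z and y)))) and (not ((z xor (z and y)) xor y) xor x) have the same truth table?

not equivalent

x | y | z || φ | ψ
T | T | T || F | T
T | T | F || F | T
T | F | T || F | T
T | F | F || T | F
F | T | T || T | F
F | T | F || T | F
F | F | T || T | F
F | F | F || F | T
The columns differ at x=T, y=T, z=T (φ=F, ψ=T), so they are not equivalent.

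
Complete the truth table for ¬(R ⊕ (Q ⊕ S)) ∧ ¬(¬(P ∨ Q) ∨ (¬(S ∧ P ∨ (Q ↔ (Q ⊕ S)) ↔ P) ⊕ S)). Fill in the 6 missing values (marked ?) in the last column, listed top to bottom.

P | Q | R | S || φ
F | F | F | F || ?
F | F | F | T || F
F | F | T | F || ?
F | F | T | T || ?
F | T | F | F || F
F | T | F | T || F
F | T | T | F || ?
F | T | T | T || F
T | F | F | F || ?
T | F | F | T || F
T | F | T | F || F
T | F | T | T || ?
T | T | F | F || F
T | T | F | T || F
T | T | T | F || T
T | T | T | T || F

Row P=F, Q=F, R=F, S=F: ¬(R ⊕ (Q ⊕ S)) = T, ¬(¬(P ∨ Q) ∨ (¬(S ∧ P ∨ (Q ↔ (Q ⊕ S)) ↔ P) ⊕ S)) = F, so the formula = F.
Row P=F, Q=F, R=T, S=F: ¬(R ⊕ (Q ⊕ S)) = F, ¬(¬(P ∨ Q) ∨ (¬(S ∧ P ∨ (Q ↔ (Q ⊕ S)) ↔ P) ⊕ S)) = F, so the formula = F.
Row P=F, Q=F, R=T, S=T: ¬(R ⊕ (Q ⊕ S)) = T, ¬(¬(P ∨ Q) ∨ (¬(S ∧ P ∨ (Q ↔ (Q ⊕ S)) ↔ P) ⊕ S)) = F, so the formula = F.
Row P=F, Q=T, R=T, S=F: ¬(R ⊕ (Q ⊕ S)) = T, ¬(¬(P ∨ Q) ∨ (¬(S ∧ P ∨ (Q ↔ (Q ⊕ S)) ↔ P) ⊕ S)) = F, so the formula = F.
Row P=T, Q=F, R=F, S=F: ¬(R ⊕ (Q ⊕ S)) = T, ¬(¬(P ∨ Q) ∨ (¬(S ∧ P ∨ (Q ↔ (Q ⊕ S)) ↔ P) ⊕ S)) = T, so the formula = T.
Row P=T, Q=F, R=T, S=T: ¬(R ⊕ (Q ⊕ S)) = T, ¬(¬(P ∨ Q) ∨ (¬(S ∧ P ∨ (Q ↔ (Q ⊕ S)) ↔ P) ⊕ S)) = F, so the formula = F.

F, F, F, F, T, F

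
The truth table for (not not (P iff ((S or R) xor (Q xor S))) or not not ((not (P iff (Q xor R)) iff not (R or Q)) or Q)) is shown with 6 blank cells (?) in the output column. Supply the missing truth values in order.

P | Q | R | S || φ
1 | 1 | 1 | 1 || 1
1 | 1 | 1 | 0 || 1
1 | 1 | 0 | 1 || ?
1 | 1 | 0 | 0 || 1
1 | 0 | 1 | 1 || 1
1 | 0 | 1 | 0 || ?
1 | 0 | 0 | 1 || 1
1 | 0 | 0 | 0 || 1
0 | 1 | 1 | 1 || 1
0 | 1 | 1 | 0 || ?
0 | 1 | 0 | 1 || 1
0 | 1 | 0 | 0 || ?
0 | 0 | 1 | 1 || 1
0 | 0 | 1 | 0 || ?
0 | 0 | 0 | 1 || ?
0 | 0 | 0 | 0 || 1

Row P=1, Q=1, R=0, S=1: not not (P iff ((S or R) xor (Q xor S))) = 1, not not ((not (P iff (Q xor R)) iff not (R or Q)) or Q) = 1, so the formula = 1.
Row P=1, Q=0, R=1, S=0: not not (P iff ((S or R) xor (Q xor S))) = 1, not not ((not (P iff (Q xor R)) iff not (R or Q)) or Q) = 1, so the formula = 1.
Row P=0, Q=1, R=1, S=0: not not (P iff ((S or R) xor (Q xor S))) = 1, not not ((not (P iff (Q xor R)) iff not (R or Q)) or Q) = 1, so the formula = 1.
Row P=0, Q=1, R=0, S=0: not not (P iff ((S or R) xor (Q xor S))) = 0, not not ((not (P iff (Q xor R)) iff not (R or Q)) or Q) = 1, so the formula = 1.
Row P=0, Q=0, R=1, S=0: not not (P iff ((S or R) xor (Q xor S))) = 0, not not ((not (P iff (Q xor R)) iff not (R or Q)) or Q) = 0, so the formula = 0.
Row P=0, Q=0, R=0, S=1: not not (P iff ((S or R) xor (Q xor S))) = 1, not not ((not (P iff (Q xor R)) iff not (R or Q)) or Q) = 0, so the formula = 1.

1, 1, 1, 1, 0, 1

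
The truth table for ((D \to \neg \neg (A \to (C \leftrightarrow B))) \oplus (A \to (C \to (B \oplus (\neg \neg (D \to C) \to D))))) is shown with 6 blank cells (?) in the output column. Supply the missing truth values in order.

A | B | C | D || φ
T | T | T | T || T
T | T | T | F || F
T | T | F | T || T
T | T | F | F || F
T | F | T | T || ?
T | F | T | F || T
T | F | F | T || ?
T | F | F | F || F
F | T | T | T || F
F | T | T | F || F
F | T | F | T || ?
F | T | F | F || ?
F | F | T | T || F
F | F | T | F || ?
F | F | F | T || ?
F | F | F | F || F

T, F, F, F, F, F

Row A=T, B=F, C=T, D=T: (D \to \neg \neg (A \to (C \leftrightarrow B))) = F, (A \to (C \to (B \oplus (\neg \neg (D \to C) \to D)))) = T, so the formula = T.
Row A=T, B=F, C=F, D=T: (D \to \neg \neg (A \to (C \leftrightarrow B))) = T, (A \to (C \to (B \oplus (\neg \neg (D \to C) \to D)))) = T, so the formula = F.
Row A=F, B=T, C=F, D=T: (D \to \neg \neg (A \to (C \leftrightarrow B))) = T, (A \to (C \to (B \oplus (\neg \neg (D \to C) \to D)))) = T, so the formula = F.
Row A=F, B=T, C=F, D=F: (D \to \neg \neg (A \to (C \leftrightarrow B))) = T, (A \to (C \to (B \oplus (\neg \neg (D \to C) \to D)))) = T, so the formula = F.
Row A=F, B=F, C=T, D=F: (D \to \neg \neg (A \to (C \leftrightarrow B))) = T, (A \to (C \to (B \oplus (\neg \neg (D \to C) \to D)))) = T, so the formula = F.
Row A=F, B=F, C=F, D=T: (D \to \neg \neg (A \to (C \leftrightarrow B))) = T, (A \to (C \to (B \oplus (\neg \neg (D \to C) \to D)))) = T, so the formula = F.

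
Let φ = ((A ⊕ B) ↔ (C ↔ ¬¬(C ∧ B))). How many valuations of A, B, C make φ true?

4

A | B | C | (A ⊕ B) | (C ∧ B) | ¬(C ∧ B) | ¬¬(C ∧ B) | (C ↔ ¬¬(C ∧ B)) | ((A ⊕ B) ↔ (C ↔ ¬¬(C ∧ B)))
- | - | - | ------- | ------- | -------- | --------- | --------------- | ---------------------------
T | T | T |    F    |    T    |    F     |     T     |        T        |              F             
T | T | F |    F    |    F    |    T     |     F     |        T        |              F             
T | F | T |    T    |    F    |    T     |     F     |        F        |              F             
T | F | F |    T    |    F    |    T     |     F     |        T        |              T             
F | T | T |    T    |    T    |    F     |     T     |        T        |              T             
F | T | F |    T    |    F    |    T     |     F     |        T        |              T             
F | F | T |    F    |    F    |    T     |     F     |        F        |              T             
F | F | F |    F    |    F    |    T     |     F     |        T        |              F             
The formula is true on 4 of the 8 rows.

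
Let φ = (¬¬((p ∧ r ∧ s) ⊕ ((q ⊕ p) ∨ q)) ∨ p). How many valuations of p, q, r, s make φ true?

12

p | q | r | s | (p ∧ r ∧ s) | (q ⊕ p) | ((q ⊕ p) ∨ q) | φ
- | - | - | - | ----------- | ------- | ------------- | -
1 | 1 | 1 | 1 |      1      |    0    |       1       | 1
1 | 1 | 1 | 0 |      0      |    0    |       1       | 1
1 | 1 | 0 | 1 |      0      |    0    |       1       | 1
1 | 1 | 0 | 0 |      0      |    0    |       1       | 1
1 | 0 | 1 | 1 |      1      |    1    |       1       | 1
1 | 0 | 1 | 0 |      0      |    1    |       1       | 1
1 | 0 | 0 | 1 |      0      |    1    |       1       | 1
1 | 0 | 0 | 0 |      0      |    1    |       1       | 1
0 | 1 | 1 | 1 |      0      |    1    |       1       | 1
0 | 1 | 1 | 0 |      0      |    1    |       1       | 1
0 | 1 | 0 | 1 |      0      |    1    |       1       | 1
0 | 1 | 0 | 0 |      0      |    1    |       1       | 1
0 | 0 | 1 | 1 |      0      |    0    |       0       | 0
0 | 0 | 1 | 0 |      0      |    0    |       0       | 0
0 | 0 | 0 | 1 |      0      |    0    |       0       | 0
0 | 0 | 0 | 0 |      0      |    0    |       0       | 0
The formula is true on 12 of the 16 rows.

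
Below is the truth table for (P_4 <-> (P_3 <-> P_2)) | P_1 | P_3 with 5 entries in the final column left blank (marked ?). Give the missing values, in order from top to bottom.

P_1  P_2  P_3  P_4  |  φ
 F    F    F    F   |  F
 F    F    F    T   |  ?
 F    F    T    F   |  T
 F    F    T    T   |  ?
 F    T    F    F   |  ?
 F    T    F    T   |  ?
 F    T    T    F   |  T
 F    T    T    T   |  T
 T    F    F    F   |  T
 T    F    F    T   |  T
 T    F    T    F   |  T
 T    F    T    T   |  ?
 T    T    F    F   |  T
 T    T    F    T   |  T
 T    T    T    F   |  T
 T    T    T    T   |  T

Row P_1=F, P_2=F, P_3=F, P_4=T: (P_4 <-> (P_3 <-> P_2)) = T, so the formula = T.
Row P_1=F, P_2=F, P_3=T, P_4=T: (P_4 <-> (P_3 <-> P_2)) = F, so the formula = T.
Row P_1=F, P_2=T, P_3=F, P_4=F: (P_4 <-> (P_3 <-> P_2)) = T, so the formula = T.
Row P_1=F, P_2=T, P_3=F, P_4=T: (P_4 <-> (P_3 <-> P_2)) = F, so the formula = F.
Row P_1=T, P_2=F, P_3=T, P_4=T: (P_4 <-> (P_3 <-> P_2)) = F, so the formula = T.

T, T, T, F, T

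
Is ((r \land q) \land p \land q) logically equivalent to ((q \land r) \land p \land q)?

equivalent

p | q | r | φ | ψ
- | - | - | - | -
T | T | T | T | T
T | T | F | F | F
T | F | T | F | F
T | F | F | F | F
F | T | T | F | F
F | T | F | F | F
F | F | T | F | F
F | F | F | F | F
The columns for φ and ψ agree on every row, so they are logically equivalent.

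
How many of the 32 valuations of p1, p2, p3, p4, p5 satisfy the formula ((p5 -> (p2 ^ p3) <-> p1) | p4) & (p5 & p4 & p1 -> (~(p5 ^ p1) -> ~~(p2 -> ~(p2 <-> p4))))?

22

p1 | p2 | p3 | p4 | p5 || φ
1  | 1  | 1  | 1  | 1  || 0
1  | 1  | 1  | 1  | 0  || 1
1  | 1  | 1  | 0  | 1  || 0
1  | 1  | 1  | 0  | 0  || 1
1  | 1  | 0  | 1  | 1  || 0
1  | 1  | 0  | 1  | 0  || 1
1  | 1  | 0  | 0  | 1  || 1
1  | 1  | 0  | 0  | 0  || 1
1  | 0  | 1  | 1  | 1  || 1
1  | 0  | 1  | 1  | 0  || 1
1  | 0  | 1  | 0  | 1  || 1
1  | 0  | 1  | 0  | 0  || 1
1  | 0  | 0  | 1  | 1  || 1
1  | 0  | 0  | 1  | 0  || 1
1  | 0  | 0  | 0  | 1  || 0
1  | 0  | 0  | 0  | 0  || 1
0  | 1  | 1  | 1  | 1  || 1
0  | 1  | 1  | 1  | 0  || 1
0  | 1  | 1  | 0  | 1  || 1
0  | 1  | 1  | 0  | 0  || 0
0  | 1  | 0  | 1  | 1  || 1
0  | 1  | 0  | 1  | 0  || 1
0  | 1  | 0  | 0  | 1  || 0
0  | 1  | 0  | 0  | 0  || 0
0  | 0  | 1  | 1  | 1  || 1
0  | 0  | 1  | 1  | 0  || 1
0  | 0  | 1  | 0  | 1  || 0
0  | 0  | 1  | 0  | 0  || 0
0  | 0  | 0  | 1  | 1  || 1
0  | 0  | 0  | 1  | 0  || 1
0  | 0  | 0  | 0  | 1  || 1
0  | 0  | 0  | 0  | 0  || 0
The formula is true on 22 of the 32 rows.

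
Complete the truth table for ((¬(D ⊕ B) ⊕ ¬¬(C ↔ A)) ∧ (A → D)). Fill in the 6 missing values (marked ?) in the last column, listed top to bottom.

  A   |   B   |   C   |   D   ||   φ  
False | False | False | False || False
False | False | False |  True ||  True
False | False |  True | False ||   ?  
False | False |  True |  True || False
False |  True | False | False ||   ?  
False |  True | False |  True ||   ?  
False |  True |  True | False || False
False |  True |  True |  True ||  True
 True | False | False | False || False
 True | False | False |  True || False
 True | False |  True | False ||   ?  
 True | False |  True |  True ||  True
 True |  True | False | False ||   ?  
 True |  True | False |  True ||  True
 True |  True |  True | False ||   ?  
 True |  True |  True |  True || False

Row A=False, B=False, C=True, D=False: (¬(D ⊕ B) ⊕ ¬¬(C ↔ A)) = True, (A → D) = True, so the formula = True.
Row A=False, B=True, C=False, D=False: (¬(D ⊕ B) ⊕ ¬¬(C ↔ A)) = True, (A → D) = True, so the formula = True.
Row A=False, B=True, C=False, D=True: (¬(D ⊕ B) ⊕ ¬¬(C ↔ A)) = False, (A → D) = True, so the formula = False.
Row A=True, B=False, C=True, D=False: (¬(D ⊕ B) ⊕ ¬¬(C ↔ A)) = False, (A → D) = False, so the formula = False.
Row A=True, B=True, C=False, D=False: (¬(D ⊕ B) ⊕ ¬¬(C ↔ A)) = False, (A → D) = False, so the formula = False.
Row A=True, B=True, C=True, D=False: (¬(D ⊕ B) ⊕ ¬¬(C ↔ A)) = True, (A → D) = False, so the formula = False.

True, True, False, False, False, False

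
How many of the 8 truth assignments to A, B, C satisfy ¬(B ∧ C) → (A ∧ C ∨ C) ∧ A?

A | B | C || (B ∧ C) | ¬(B ∧ C) | (A ∧ C) | ((A ∧ C) ∨ C) | (((A ∧ C) ∨ C) ∧ A) | (¬(B ∧ C) → (((A ∧ C) ∨ C) ∧ A))
F | F | F ||    F    |    T     |    F    |       F       |          F          |                F                
F | F | T ||    F    |    T     |    F    |       T       |          F          |                F                
F | T | F ||    F    |    T     |    F    |       F       |          F          |                F                
F | T | T ||    T    |    F     |    F    |       T       |          F          |                T                
T | F | F ||    F    |    T     |    F    |       F       |          F          |                F                
T | F | T ||    F    |    T     |    T    |       T       |          T          |                T                
T | T | F ||    F    |    T     |    F    |       F       |          F          |                F                
T | T | T ||    T    |    F     |    T    |       T       |          T          |                T                
The formula is true on 3 of the 8 rows.

3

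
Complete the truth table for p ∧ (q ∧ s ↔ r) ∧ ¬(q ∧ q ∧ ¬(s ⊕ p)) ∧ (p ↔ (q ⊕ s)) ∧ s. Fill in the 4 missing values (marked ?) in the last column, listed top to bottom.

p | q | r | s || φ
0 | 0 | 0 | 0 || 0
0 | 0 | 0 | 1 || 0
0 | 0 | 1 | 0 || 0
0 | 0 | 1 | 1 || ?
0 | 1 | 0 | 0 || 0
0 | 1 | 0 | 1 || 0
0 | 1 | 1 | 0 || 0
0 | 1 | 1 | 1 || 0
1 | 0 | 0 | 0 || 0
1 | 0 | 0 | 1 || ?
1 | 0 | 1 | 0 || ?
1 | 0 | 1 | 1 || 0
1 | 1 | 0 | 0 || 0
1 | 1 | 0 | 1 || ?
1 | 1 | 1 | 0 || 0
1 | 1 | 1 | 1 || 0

Row p=0, q=0, r=1, s=1: ((q ∧ s ↔ r) ∧ ¬(q ∧ q ∧ ¬(s ⊕ p)) ∧ (p ↔ (q ⊕ s)) ∧ s) = 0, so the formula = 0.
Row p=1, q=0, r=0, s=1: ((q ∧ s ↔ r) ∧ ¬(q ∧ q ∧ ¬(s ⊕ p)) ∧ (p ↔ (q ⊕ s)) ∧ s) = 1, so the formula = 1.
Row p=1, q=0, r=1, s=0: ((q ∧ s ↔ r) ∧ ¬(q ∧ q ∧ ¬(s ⊕ p)) ∧ (p ↔ (q ⊕ s)) ∧ s) = 0, so the formula = 0.
Row p=1, q=1, r=0, s=1: ((q ∧ s ↔ r) ∧ ¬(q ∧ q ∧ ¬(s ⊕ p)) ∧ (p ↔ (q ⊕ s)) ∧ s) = 0, so the formula = 0.

0, 1, 0, 0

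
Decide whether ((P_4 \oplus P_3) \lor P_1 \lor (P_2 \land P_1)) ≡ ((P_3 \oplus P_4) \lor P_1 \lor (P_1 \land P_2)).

P_1 | P_2 | P_3 | P_4 | φ | ψ
--- | --- | --- | --- | - | -
 F  |  F  |  F  |  F  | F | F
 F  |  F  |  F  |  T  | T | T
 F  |  F  |  T  |  F  | T | T
 F  |  F  |  T  |  T  | F | F
 F  |  T  |  F  |  F  | F | F
 F  |  T  |  F  |  T  | T | T
 F  |  T  |  T  |  F  | T | T
 F  |  T  |  T  |  T  | F | F
 T  |  F  |  F  |  F  | T | T
 T  |  F  |  F  |  T  | T | T
 T  |  F  |  T  |  F  | T | T
 T  |  F  |  T  |  T  | T | T
 T  |  T  |  F  |  F  | T | T
 T  |  T  |  F  |  T  | T | T
 T  |  T  |  T  |  F  | T | T
 T  |  T  |  T  |  T  | T | T
The columns for φ and ψ agree on every row, so they are logically equivalent.

equivalent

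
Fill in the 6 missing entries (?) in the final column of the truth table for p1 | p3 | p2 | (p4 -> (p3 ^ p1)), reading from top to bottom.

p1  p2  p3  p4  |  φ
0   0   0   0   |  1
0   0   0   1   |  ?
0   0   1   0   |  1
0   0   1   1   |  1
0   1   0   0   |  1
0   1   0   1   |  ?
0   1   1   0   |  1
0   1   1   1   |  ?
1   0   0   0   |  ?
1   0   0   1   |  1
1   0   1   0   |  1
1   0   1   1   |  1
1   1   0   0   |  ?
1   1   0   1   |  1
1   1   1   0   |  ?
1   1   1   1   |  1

0, 1, 1, 1, 1, 1

Row p1=0, p2=0, p3=0, p4=1: (p4 -> (p3 ^ p1)) = 0, so the formula = 0.
Row p1=0, p2=1, p3=0, p4=1: (p4 -> (p3 ^ p1)) = 0, so the formula = 1.
Row p1=0, p2=1, p3=1, p4=1: (p4 -> (p3 ^ p1)) = 1, so the formula = 1.
Row p1=1, p2=0, p3=0, p4=0: (p4 -> (p3 ^ p1)) = 1, so the formula = 1.
Row p1=1, p2=1, p3=0, p4=0: (p4 -> (p3 ^ p1)) = 1, so the formula = 1.
Row p1=1, p2=1, p3=1, p4=0: (p4 -> (p3 ^ p1)) = 1, so the formula = 1.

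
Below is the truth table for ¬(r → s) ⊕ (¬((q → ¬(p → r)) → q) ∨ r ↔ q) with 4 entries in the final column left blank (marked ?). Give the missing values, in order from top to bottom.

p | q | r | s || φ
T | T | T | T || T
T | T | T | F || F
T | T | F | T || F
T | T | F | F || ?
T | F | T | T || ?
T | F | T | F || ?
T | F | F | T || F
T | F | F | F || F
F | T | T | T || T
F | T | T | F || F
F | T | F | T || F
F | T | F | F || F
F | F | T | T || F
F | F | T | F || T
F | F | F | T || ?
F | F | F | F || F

Row p=T, q=T, r=F, s=F: ¬(r → s) = F, (¬((q → ¬(p → r)) → q) ∨ r ↔ q) = F, so the formula = F.
Row p=T, q=F, r=T, s=T: ¬(r → s) = F, (¬((q → ¬(p → r)) → q) ∨ r ↔ q) = F, so the formula = F.
Row p=T, q=F, r=T, s=F: ¬(r → s) = T, (¬((q → ¬(p → r)) → q) ∨ r ↔ q) = F, so the formula = T.
Row p=F, q=F, r=F, s=T: ¬(r → s) = F, (¬((q → ¬(p → r)) → q) ∨ r ↔ q) = F, so the formula = F.

F, F, T, F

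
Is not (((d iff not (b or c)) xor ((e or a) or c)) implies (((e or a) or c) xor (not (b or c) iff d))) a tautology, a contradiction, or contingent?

  a      b      c      d      e    |    φ  
False  False  False  False  False  |  False
False  False  False  False   True  |  False
False  False  False   True  False  |  False
False  False  False   True   True  |  False
False  False   True  False  False  |  False
False  False   True  False   True  |  False
False  False   True   True  False  |  False
False  False   True   True   True  |  False
False   True  False  False  False  |  False
False   True  False  False   True  |  False
False   True  False   True  False  |  False
False   True  False   True   True  |  False
False   True   True  False  False  |  False
False   True   True  False   True  |  False
False   True   True   True  False  |  False
False   True   True   True   True  |  False
 True  False  False  False  False  |  False
 True  False  False  False   True  |  False
 True  False  False   True  False  |  False
 True  False  False   True   True  |  False
 True  False   True  False  False  |  False
 True  False   True  False   True  |  False
 True  False   True   True  False  |  False
 True  False   True   True   True  |  False
 True   True  False  False  False  |  False
 True   True  False  False   True  |  False
 True   True  False   True  False  |  False
 True   True  False   True   True  |  False
 True   True   True  False  False  |  False
 True   True   True  False   True  |  False
 True   True   True   True  False  |  False
 True   True   True   True   True  |  False
Every row is False, so the formula is a contradiction.

contradiction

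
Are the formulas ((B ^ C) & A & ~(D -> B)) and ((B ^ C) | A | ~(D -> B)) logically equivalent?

not equivalent

A | B | C | D || φ | ψ
F | F | F | F || F | F
F | F | F | T || F | T
F | F | T | F || F | T
F | F | T | T || F | T
F | T | F | F || F | T
F | T | F | T || F | T
F | T | T | F || F | F
F | T | T | T || F | F
T | F | F | F || F | T
T | F | F | T || F | T
T | F | T | F || F | T
T | F | T | T || T | T
T | T | F | F || F | T
T | T | F | T || F | T
T | T | T | F || F | T
T | T | T | T || F | T
The columns differ at A=F, B=F, C=F, D=T (φ=F, ψ=T), so they are not equivalent.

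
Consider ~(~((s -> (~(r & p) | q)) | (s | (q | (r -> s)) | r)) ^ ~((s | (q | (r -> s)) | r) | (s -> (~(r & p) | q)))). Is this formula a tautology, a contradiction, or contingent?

tautology

p  q  r  s     (r & p)  ~(r & p)  (~(r & p) | q)  (s -> (~(r & p) | q))  (r -> s)  (q | (r -> s))  (s | (q | (r -> s)) | r)  φ
F  F  F  F        F        T            T                   T               T            T                    T              T
F  F  F  T        F        T            T                   T               T            T                    T              T
F  F  T  F        F        T            T                   T               F            F                    T              T
F  F  T  T        F        T            T                   T               T            T                    T              T
F  T  F  F        F        T            T                   T               T            T                    T              T
F  T  F  T        F        T            T                   T               T            T                    T              T
F  T  T  F        F        T            T                   T               F            T                    T              T
F  T  T  T        F        T            T                   T               T            T                    T              T
T  F  F  F        F        T            T                   T               T            T                    T              T
T  F  F  T        F        T            T                   T               T            T                    T              T
T  F  T  F        T        F            F                   T               F            F                    T              T
T  F  T  T        T        F            F                   F               T            T                    T              T
T  T  F  F        F        T            T                   T               T            T                    T              T
T  T  F  T        F        T            T                   T               T            T                    T              T
T  T  T  F        T        F            T                   T               F            T                    T              T
T  T  T  T        T        F            T                   T               T            T                    T              T
Every row is T, so the formula is a tautology.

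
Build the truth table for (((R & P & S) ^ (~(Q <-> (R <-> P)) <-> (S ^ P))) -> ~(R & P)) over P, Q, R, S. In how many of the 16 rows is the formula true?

P | Q | R | S | (R & P & S) | (R <-> P) | (Q <-> (R <-> P)) | ~(Q <-> (R <-> P)) | (S ^ P) | (R & P) | ~(R & P) | φ
- | - | - | - | ----------- | --------- | ----------------- | ------------------ | ------- | ------- | -------- | -
T | T | T | T |      T      |     T     |         T         |         F          |    F    |    T    |    F     | T
T | T | T | F |      F      |     T     |         T         |         F          |    T    |    T    |    F     | T
T | T | F | T |      F      |     F     |         F         |         T          |    F    |    F    |    T     | T
T | T | F | F |      F      |     F     |         F         |         T          |    T    |    F    |    T     | T
T | F | T | T |      T      |     T     |         F         |         T          |    F    |    T    |    F     | F
T | F | T | F |      F      |     T     |         F         |         T          |    T    |    T    |    F     | F
T | F | F | T |      F      |     F     |         T         |         F          |    F    |    F    |    T     | T
T | F | F | F |      F      |     F     |         T         |         F          |    T    |    F    |    T     | T
F | T | T | T |      F      |     F     |         F         |         T          |    T    |    F    |    T     | T
F | T | T | F |      F      |     F     |         F         |         T          |    F    |    F    |    T     | T
F | T | F | T |      F      |     T     |         T         |         F          |    T    |    F    |    T     | T
F | T | F | F |      F      |     T     |         T         |         F          |    F    |    F    |    T     | T
F | F | T | T |      F      |     F     |         T         |         F          |    T    |    F    |    T     | T
F | F | T | F |      F      |     F     |         T         |         F          |    F    |    F    |    T     | T
F | F | F | T |      F      |     T     |         F         |         T          |    T    |    F    |    T     | T
F | F | F | F |      F      |     T     |         F         |         T          |    F    |    F    |    T     | T
The formula is true on 14 of the 16 rows.

14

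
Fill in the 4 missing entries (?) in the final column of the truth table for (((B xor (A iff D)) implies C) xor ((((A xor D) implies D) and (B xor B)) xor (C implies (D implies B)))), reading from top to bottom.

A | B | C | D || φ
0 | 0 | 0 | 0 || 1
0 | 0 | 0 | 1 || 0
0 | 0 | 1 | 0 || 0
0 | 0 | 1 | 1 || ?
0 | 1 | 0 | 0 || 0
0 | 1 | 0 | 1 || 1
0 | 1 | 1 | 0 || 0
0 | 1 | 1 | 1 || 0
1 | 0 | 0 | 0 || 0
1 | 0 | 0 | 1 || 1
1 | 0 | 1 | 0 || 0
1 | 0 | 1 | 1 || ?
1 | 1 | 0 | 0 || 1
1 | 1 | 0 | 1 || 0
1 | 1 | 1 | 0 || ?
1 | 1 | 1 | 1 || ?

1, 1, 0, 0

Row A=0, B=0, C=1, D=1: ((B xor (A iff D)) implies C) = 1, ((((A xor D) implies D) and (B xor B)) xor (C implies (D implies B))) = 0, so the formula = 1.
Row A=1, B=0, C=1, D=1: ((B xor (A iff D)) implies C) = 1, ((((A xor D) implies D) and (B xor B)) xor (C implies (D implies B))) = 0, so the formula = 1.
Row A=1, B=1, C=1, D=0: ((B xor (A iff D)) implies C) = 1, ((((A xor D) implies D) and (B xor B)) xor (C implies (D implies B))) = 1, so the formula = 0.
Row A=1, B=1, C=1, D=1: ((B xor (A iff D)) implies C) = 1, ((((A xor D) implies D) and (B xor B)) xor (C implies (D implies B))) = 1, so the formula = 0.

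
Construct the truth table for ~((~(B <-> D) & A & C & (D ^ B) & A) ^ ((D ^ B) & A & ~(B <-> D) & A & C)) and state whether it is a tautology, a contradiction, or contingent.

A | B | C | D | (B <-> D) | ~(B <-> D) | (A & C) | (~(B <-> D) & (A & C)) | (D ^ B) | ((D ^ B) & A) | φ
- | - | - | - | --------- | ---------- | ------- | ---------------------- | ------- | ------------- | -
F | F | F | F |     T     |     F      |    F    |           F            |    F    |       F       | T
F | F | F | T |     F     |     T      |    F    |           F            |    T    |       F       | T
F | F | T | F |     T     |     F      |    F    |           F            |    F    |       F       | T
F | F | T | T |     F     |     T      |    F    |           F            |    T    |       F       | T
F | T | F | F |     F     |     T      |    F    |           F            |    T    |       F       | T
F | T | F | T |     T     |     F      |    F    |           F            |    F    |       F       | T
F | T | T | F |     F     |     T      |    F    |           F            |    T    |       F       | T
F | T | T | T |     T     |     F      |    F    |           F            |    F    |       F       | T
T | F | F | F |     T     |     F      |    F    |           F            |    F    |       F       | T
T | F | F | T |     F     |     T      |    F    |           F            |    T    |       T       | T
T | F | T | F |     T     |     F      |    T    |           F            |    F    |       F       | T
T | F | T | T |     F     |     T      |    T    |           T            |    T    |       T       | T
T | T | F | F |     F     |     T      |    F    |           F            |    T    |       T       | T
T | T | F | T |     T     |     F      |    F    |           F            |    F    |       F       | T
T | T | T | F |     F     |     T      |    T    |           T            |    T    |       T       | T
T | T | T | T |     T     |     F      |    T    |           F            |    F    |       F       | T
Every row is T, so the formula is a tautology.

tautology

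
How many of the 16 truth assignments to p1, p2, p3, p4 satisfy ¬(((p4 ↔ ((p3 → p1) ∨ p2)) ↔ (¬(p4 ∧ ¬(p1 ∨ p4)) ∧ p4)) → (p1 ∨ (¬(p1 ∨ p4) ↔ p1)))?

3

p1  p2  p3  p4  |  (p3 → p1)  ((p3 → p1) ∨ p2)  (p4 ↔ ((p3 → p1) ∨ p2))  (p1 ∨ p4)  ¬(p1 ∨ p4)  (p4 ∧ ¬(p1 ∨ p4))  ¬(p4 ∧ ¬(p1 ∨ p4))  (¬(p4 ∧ ¬(p1 ∨ p4)) ∧ p4)  (¬(p1 ∨ p4) ↔ p1)  (p1 ∨ (¬(p1 ∨ p4) ↔ p1))  φ
T   T   T   T   |      T             T                     T                 T          F               F                  T                       T                      F                     T              F
T   T   T   F   |      T             T                     F                 T          F               F                  T                       F                      F                     T              F
T   T   F   T   |      T             T                     T                 T          F               F                  T                       T                      F                     T              F
T   T   F   F   |      T             T                     F                 T          F               F                  T                       F                      F                     T              F
T   F   T   T   |      T             T                     T                 T          F               F                  T                       T                      F                     T              F
T   F   T   F   |      T             T                     F                 T          F               F                  T                       F                      F                     T              F
T   F   F   T   |      T             T                     T                 T          F               F                  T                       T                      F                     T              F
T   F   F   F   |      T             T                     F                 T          F               F                  T                       F                      F                     T              F
F   T   T   T   |      F             T                     T                 T          F               F                  T                       T                      T                     T              F
F   T   T   F   |      F             T                     F                 F          T               F                  T                       F                      F                     F              T
F   T   F   T   |      T             T                     T                 T          F               F                  T                       T                      T                     T              F
F   T   F   F   |      T             T                     F                 F          T               F                  T                       F                      F                     F              T
F   F   T   T   |      F             F                     F                 T          F               F                  T                       T                      T                     T              F
F   F   T   F   |      F             F                     T                 F          T               F                  T                       F                      F                     F              F
F   F   F   T   |      T             T                     T                 T          F               F                  T                       T                      T                     T              F
F   F   F   F   |      T             T                     F                 F          T               F                  T                       F                      F                     F              T
The formula is true on 3 of the 16 rows.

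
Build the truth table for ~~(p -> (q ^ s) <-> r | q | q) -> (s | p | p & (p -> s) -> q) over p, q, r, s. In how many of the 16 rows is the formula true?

p | q | r | s || φ
T | T | T | T || T
T | T | T | F || T
T | T | F | T || T
T | T | F | F || T
T | F | T | T || F
T | F | T | F || T
T | F | F | T || T
T | F | F | F || F
F | T | T | T || T
F | T | T | F || T
F | T | F | T || T
F | T | F | F || T
F | F | T | T || F
F | F | T | F || T
F | F | F | T || T
F | F | F | F || T
The formula is true on 13 of the 16 rows.

13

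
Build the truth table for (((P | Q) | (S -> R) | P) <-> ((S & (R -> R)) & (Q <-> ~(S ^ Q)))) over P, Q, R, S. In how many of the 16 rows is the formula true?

7

P  Q  R  S  |  φ
1  1  1  1  |  1
1  1  1  0  |  0
1  1  0  1  |  1
1  1  0  0  |  0
1  0  1  1  |  1
1  0  1  0  |  0
1  0  0  1  |  1
1  0  0  0  |  0
0  1  1  1  |  1
0  1  1  0  |  0
0  1  0  1  |  1
0  1  0  0  |  0
0  0  1  1  |  1
0  0  1  0  |  0
0  0  0  1  |  0
0  0  0  0  |  0
The formula is true on 7 of the 16 rows.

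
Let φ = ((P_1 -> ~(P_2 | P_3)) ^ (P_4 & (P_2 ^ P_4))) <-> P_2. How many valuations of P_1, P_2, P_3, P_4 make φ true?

8

P_1  P_2  P_3  P_4  |  φ
 T    T    T    T   |  F
 T    T    T    F   |  F
 T    T    F    T   |  F
 T    T    F    F   |  F
 T    F    T    T   |  F
 T    F    T    F   |  T
 T    F    F    T   |  T
 T    F    F    F   |  F
 F    T    T    T   |  T
 F    T    T    F   |  T
 F    T    F    T   |  T
 F    T    F    F   |  T
 F    F    T    T   |  T
 F    F    T    F   |  F
 F    F    F    T   |  T
 F    F    F    F   |  F
The formula is true on 8 of the 16 rows.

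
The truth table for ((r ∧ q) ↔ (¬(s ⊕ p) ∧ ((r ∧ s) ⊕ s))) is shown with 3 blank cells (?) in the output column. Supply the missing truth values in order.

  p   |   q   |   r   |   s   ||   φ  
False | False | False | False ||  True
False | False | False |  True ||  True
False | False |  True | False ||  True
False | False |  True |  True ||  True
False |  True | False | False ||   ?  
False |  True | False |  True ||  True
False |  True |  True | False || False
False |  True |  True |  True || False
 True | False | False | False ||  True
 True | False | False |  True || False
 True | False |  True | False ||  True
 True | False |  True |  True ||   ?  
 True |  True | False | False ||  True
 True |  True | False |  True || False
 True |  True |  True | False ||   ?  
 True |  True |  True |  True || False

True, True, False

Row p=False, q=True, r=False, s=False: (r ∧ q) = False, (¬(s ⊕ p) ∧ ((r ∧ s) ⊕ s)) = False, so the formula = True.
Row p=True, q=False, r=True, s=True: (r ∧ q) = False, (¬(s ⊕ p) ∧ ((r ∧ s) ⊕ s)) = False, so the formula = True.
Row p=True, q=True, r=True, s=False: (r ∧ q) = True, (¬(s ⊕ p) ∧ ((r ∧ s) ⊕ s)) = False, so the formula = False.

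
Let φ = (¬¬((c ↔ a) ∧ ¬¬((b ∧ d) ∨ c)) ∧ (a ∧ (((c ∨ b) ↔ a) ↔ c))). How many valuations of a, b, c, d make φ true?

a  b  c  d  |  φ
F  F  F  F  |  F
F  F  F  T  |  F
F  F  T  F  |  F
F  F  T  T  |  F
F  T  F  F  |  F
F  T  F  T  |  F
F  T  T  F  |  F
F  T  T  T  |  F
T  F  F  F  |  F
T  F  F  T  |  F
T  F  T  F  |  T
T  F  T  T  |  T
T  T  F  F  |  F
T  T  F  T  |  F
T  T  T  F  |  T
T  T  T  T  |  T
The formula is true on 4 of the 16 rows.

4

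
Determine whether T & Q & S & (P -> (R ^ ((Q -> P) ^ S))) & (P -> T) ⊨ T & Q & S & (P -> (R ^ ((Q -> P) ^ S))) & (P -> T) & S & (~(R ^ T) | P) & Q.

  P   |   Q   |   R   |   S   |   T   |   φ   |   ψ  
----- | ----- | ----- | ----- | ----- | ----- | -----
 True |  True |  True |  True |  True |  True |  True
 True |  True |  True |  True | False | False | False
 True |  True |  True | False |  True | False | False
 True |  True |  True | False | False | False | False
 True |  True | False |  True |  True | False | False
 True |  True | False |  True | False | False | False
 True |  True | False | False |  True | False | False
 True |  True | False | False | False | False | False
 True | False |  True |  True |  True | False | False
 True | False |  True |  True | False | False | False
 True | False |  True | False |  True | False | False
 True | False |  True | False | False | False | False
 True | False | False |  True |  True | False | False
 True | False | False |  True | False | False | False
 True | False | False | False |  True | False | False
 True | False | False | False | False | False | False
False |  True |  True |  True |  True |  True |  True
False |  True |  True |  True | False | False | False
False |  True |  True | False |  True | False | False
False |  True |  True | False | False | False | False
False |  True | False |  True |  True |  True | False
False |  True | False |  True | False | False | False
False |  True | False | False |  True | False | False
False |  True | False | False | False | False | False
False | False |  True |  True |  True | False | False
False | False |  True |  True | False | False | False
False | False |  True | False |  True | False | False
False | False |  True | False | False | False | False
False | False | False |  True |  True | False | False
False | False | False |  True | False | False | False
False | False | False | False |  True | False | False
False | False | False | False | False | False | False
At P=False, Q=True, R=False, S=True, T=True we have φ true but ψ false, so φ does not entail ψ.

no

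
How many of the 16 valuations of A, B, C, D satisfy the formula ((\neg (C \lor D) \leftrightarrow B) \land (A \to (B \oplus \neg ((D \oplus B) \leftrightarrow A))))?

A  B  C  D  |  (C \lor D)  \neg (C \lor D)  (D \oplus B)  φ
1  1  1  1  |      1              0              0        0
1  1  1  0  |      1              0              1        0
1  1  0  1  |      1              0              0        0
1  1  0  0  |      0              1              1        1
1  0  1  1  |      1              0              1        0
1  0  1  0  |      1              0              0        1
1  0  0  1  |      1              0              1        0
1  0  0  0  |      0              1              0        0
0  1  1  1  |      1              0              0        0
0  1  1  0  |      1              0              1        0
0  1  0  1  |      1              0              0        0
0  1  0  0  |      0              1              1        1
0  0  1  1  |      1              0              1        1
0  0  1  0  |      1              0              0        1
0  0  0  1  |      1              0              1        1
0  0  0  0  |      0              1              0        0
The formula is true on 6 of the 16 rows.

6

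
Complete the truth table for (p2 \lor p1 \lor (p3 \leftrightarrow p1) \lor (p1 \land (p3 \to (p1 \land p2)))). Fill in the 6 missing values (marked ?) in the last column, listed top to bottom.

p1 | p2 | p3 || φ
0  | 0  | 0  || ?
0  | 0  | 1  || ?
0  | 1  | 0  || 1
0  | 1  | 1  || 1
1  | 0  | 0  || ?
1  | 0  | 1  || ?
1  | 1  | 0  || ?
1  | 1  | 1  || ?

Row p1=0, p2=0, p3=0: (p3 \leftrightarrow p1) = 1, (p1 \land (p3 \to (p1 \land p2))) = 0, so the formula = 1.
Row p1=0, p2=0, p3=1: (p3 \leftrightarrow p1) = 0, (p1 \land (p3 \to (p1 \land p2))) = 0, so the formula = 0.
Row p1=1, p2=0, p3=0: (p3 \leftrightarrow p1) = 0, (p1 \land (p3 \to (p1 \land p2))) = 1, so the formula = 1.
Row p1=1, p2=0, p3=1: (p3 \leftrightarrow p1) = 1, (p1 \land (p3 \to (p1 \land p2))) = 0, so the formula = 1.
Row p1=1, p2=1, p3=0: (p3 \leftrightarrow p1) = 0, (p1 \land (p3 \to (p1 \land p2))) = 1, so the formula = 1.
Row p1=1, p2=1, p3=1: (p3 \leftrightarrow p1) = 1, (p1 \land (p3 \to (p1 \land p2))) = 1, so the formula = 1.

1, 0, 1, 1, 1, 1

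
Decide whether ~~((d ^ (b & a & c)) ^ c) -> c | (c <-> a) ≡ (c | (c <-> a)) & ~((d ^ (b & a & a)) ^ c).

not equivalent

  a   |   b   |   c   |   d   |   φ   |   ψ  
----- | ----- | ----- | ----- | ----- | -----
 True |  True |  True |  True |  True | False
 True |  True |  True | False |  True |  True
 True |  True | False |  True | False | False
 True |  True | False | False |  True | False
 True | False |  True |  True |  True |  True
 True | False |  True | False |  True | False
 True | False | False |  True | False | False
 True | False | False | False |  True | False
False |  True |  True |  True |  True |  True
False |  True |  True | False |  True | False
False |  True | False |  True |  True | False
False |  True | False | False |  True |  True
False | False |  True |  True |  True |  True
False | False |  True | False |  True | False
False | False | False |  True |  True | False
False | False | False | False |  True |  True
The columns differ at a=True, b=True, c=True, d=True (φ=True, ψ=False), so they are not equivalent.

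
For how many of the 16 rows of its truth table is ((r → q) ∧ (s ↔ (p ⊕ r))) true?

6

p | q | r | s | (r → q) | (p ⊕ r) | (s ↔ (p ⊕ r)) | ((r → q) ∧ (s ↔ (p ⊕ r)))
- | - | - | - | ------- | ------- | ------------- | -------------------------
F | F | F | F |    T    |    F    |       T       |             T            
F | F | F | T |    T    |    F    |       F       |             F            
F | F | T | F |    F    |    T    |       F       |             F            
F | F | T | T |    F    |    T    |       T       |             F            
F | T | F | F |    T    |    F    |       T       |             T            
F | T | F | T |    T    |    F    |       F       |             F            
F | T | T | F |    T    |    T    |       F       |             F            
F | T | T | T |    T    |    T    |       T       |             T            
T | F | F | F |    T    |    T    |       F       |             F            
T | F | F | T |    T    |    T    |       T       |             T            
T | F | T | F |    F    |    F    |       T       |             F            
T | F | T | T |    F    |    F    |       F       |             F            
T | T | F | F |    T    |    T    |       F       |             F            
T | T | F | T |    T    |    T    |       T       |             T            
T | T | T | F |    T    |    F    |       T       |             T            
T | T | T | T |    T    |    F    |       F       |             F            
The formula is true on 6 of the 16 rows.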